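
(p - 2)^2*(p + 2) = p^3 - 2*p^2 - 4*p + 8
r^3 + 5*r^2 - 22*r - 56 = (r - 4)*(r + 2)*(r + 7)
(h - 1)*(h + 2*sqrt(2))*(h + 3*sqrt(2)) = h^3 - h^2 + 5*sqrt(2)*h^2 - 5*sqrt(2)*h + 12*h - 12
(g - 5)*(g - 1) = g^2 - 6*g + 5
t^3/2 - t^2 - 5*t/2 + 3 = (t/2 + 1)*(t - 3)*(t - 1)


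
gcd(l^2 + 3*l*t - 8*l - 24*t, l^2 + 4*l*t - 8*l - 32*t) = l - 8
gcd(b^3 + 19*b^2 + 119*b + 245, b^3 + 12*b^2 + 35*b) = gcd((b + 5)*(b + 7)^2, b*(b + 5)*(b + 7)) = b^2 + 12*b + 35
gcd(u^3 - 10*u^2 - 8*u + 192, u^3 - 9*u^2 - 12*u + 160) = u^2 - 4*u - 32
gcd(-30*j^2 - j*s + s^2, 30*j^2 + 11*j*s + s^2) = 5*j + s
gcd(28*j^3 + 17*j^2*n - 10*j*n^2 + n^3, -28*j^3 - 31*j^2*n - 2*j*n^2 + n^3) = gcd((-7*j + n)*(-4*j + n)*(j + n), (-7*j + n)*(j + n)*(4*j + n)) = 7*j^2 + 6*j*n - n^2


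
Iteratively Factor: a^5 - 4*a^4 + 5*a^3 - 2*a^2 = (a)*(a^4 - 4*a^3 + 5*a^2 - 2*a) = a^2*(a^3 - 4*a^2 + 5*a - 2) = a^2*(a - 2)*(a^2 - 2*a + 1) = a^2*(a - 2)*(a - 1)*(a - 1)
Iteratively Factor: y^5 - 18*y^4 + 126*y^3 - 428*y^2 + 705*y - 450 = (y - 2)*(y^4 - 16*y^3 + 94*y^2 - 240*y + 225) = (y - 3)*(y - 2)*(y^3 - 13*y^2 + 55*y - 75) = (y - 5)*(y - 3)*(y - 2)*(y^2 - 8*y + 15) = (y - 5)^2*(y - 3)*(y - 2)*(y - 3)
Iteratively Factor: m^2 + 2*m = (m)*(m + 2)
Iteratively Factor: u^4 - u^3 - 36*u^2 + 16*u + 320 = (u + 4)*(u^3 - 5*u^2 - 16*u + 80) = (u - 5)*(u + 4)*(u^2 - 16) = (u - 5)*(u - 4)*(u + 4)*(u + 4)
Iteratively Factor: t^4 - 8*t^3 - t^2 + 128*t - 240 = (t - 5)*(t^3 - 3*t^2 - 16*t + 48) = (t - 5)*(t + 4)*(t^2 - 7*t + 12) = (t - 5)*(t - 4)*(t + 4)*(t - 3)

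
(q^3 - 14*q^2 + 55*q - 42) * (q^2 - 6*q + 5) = q^5 - 20*q^4 + 144*q^3 - 442*q^2 + 527*q - 210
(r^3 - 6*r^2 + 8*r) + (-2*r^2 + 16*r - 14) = r^3 - 8*r^2 + 24*r - 14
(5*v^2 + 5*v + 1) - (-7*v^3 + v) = 7*v^3 + 5*v^2 + 4*v + 1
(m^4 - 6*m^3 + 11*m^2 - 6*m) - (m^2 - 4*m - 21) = m^4 - 6*m^3 + 10*m^2 - 2*m + 21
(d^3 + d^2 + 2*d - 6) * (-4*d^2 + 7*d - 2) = -4*d^5 + 3*d^4 - 3*d^3 + 36*d^2 - 46*d + 12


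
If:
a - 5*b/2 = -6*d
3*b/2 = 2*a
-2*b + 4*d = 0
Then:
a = 0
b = 0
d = 0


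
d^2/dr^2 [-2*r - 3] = 0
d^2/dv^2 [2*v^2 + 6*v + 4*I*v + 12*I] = 4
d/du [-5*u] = -5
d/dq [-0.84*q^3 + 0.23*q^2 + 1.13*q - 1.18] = -2.52*q^2 + 0.46*q + 1.13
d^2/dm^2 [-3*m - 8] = 0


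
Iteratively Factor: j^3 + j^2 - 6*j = (j + 3)*(j^2 - 2*j) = (j - 2)*(j + 3)*(j)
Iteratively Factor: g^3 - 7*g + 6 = (g - 2)*(g^2 + 2*g - 3) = (g - 2)*(g - 1)*(g + 3)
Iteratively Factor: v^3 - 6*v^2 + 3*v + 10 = (v - 2)*(v^2 - 4*v - 5) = (v - 5)*(v - 2)*(v + 1)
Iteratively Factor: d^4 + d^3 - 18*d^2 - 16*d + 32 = (d + 2)*(d^3 - d^2 - 16*d + 16) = (d - 4)*(d + 2)*(d^2 + 3*d - 4) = (d - 4)*(d + 2)*(d + 4)*(d - 1)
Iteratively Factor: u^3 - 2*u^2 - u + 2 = (u + 1)*(u^2 - 3*u + 2) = (u - 1)*(u + 1)*(u - 2)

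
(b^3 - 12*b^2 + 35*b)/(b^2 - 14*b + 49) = b*(b - 5)/(b - 7)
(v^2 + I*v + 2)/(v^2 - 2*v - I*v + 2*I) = (v + 2*I)/(v - 2)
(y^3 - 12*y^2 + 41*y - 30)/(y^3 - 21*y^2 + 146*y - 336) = (y^2 - 6*y + 5)/(y^2 - 15*y + 56)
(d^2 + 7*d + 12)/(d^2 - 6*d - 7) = (d^2 + 7*d + 12)/(d^2 - 6*d - 7)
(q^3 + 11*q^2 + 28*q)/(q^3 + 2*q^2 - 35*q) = (q + 4)/(q - 5)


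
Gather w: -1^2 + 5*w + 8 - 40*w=7 - 35*w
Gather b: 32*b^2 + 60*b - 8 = 32*b^2 + 60*b - 8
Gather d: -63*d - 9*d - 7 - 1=-72*d - 8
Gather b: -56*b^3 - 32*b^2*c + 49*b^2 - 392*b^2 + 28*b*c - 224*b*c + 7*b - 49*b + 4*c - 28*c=-56*b^3 + b^2*(-32*c - 343) + b*(-196*c - 42) - 24*c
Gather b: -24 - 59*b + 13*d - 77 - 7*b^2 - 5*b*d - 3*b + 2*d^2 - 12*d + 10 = -7*b^2 + b*(-5*d - 62) + 2*d^2 + d - 91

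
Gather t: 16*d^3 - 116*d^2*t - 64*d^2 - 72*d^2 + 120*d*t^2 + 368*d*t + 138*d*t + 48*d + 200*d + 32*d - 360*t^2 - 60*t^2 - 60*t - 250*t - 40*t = 16*d^3 - 136*d^2 + 280*d + t^2*(120*d - 420) + t*(-116*d^2 + 506*d - 350)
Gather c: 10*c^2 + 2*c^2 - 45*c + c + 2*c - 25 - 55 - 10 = 12*c^2 - 42*c - 90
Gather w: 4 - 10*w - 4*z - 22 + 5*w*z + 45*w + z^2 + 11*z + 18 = w*(5*z + 35) + z^2 + 7*z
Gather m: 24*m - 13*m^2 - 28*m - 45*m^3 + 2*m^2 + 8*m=-45*m^3 - 11*m^2 + 4*m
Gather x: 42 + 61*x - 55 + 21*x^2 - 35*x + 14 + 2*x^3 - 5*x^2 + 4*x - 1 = 2*x^3 + 16*x^2 + 30*x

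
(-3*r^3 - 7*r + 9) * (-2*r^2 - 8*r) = 6*r^5 + 24*r^4 + 14*r^3 + 38*r^2 - 72*r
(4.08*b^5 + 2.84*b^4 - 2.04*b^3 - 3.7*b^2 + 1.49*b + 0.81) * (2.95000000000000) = 12.036*b^5 + 8.378*b^4 - 6.018*b^3 - 10.915*b^2 + 4.3955*b + 2.3895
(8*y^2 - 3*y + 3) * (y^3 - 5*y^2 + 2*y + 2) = 8*y^5 - 43*y^4 + 34*y^3 - 5*y^2 + 6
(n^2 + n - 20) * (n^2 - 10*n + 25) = n^4 - 9*n^3 - 5*n^2 + 225*n - 500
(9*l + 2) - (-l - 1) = 10*l + 3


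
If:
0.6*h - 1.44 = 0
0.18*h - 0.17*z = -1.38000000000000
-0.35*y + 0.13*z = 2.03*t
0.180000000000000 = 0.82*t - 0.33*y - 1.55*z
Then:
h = 2.40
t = 6.59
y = -34.24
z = 10.66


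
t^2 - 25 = (t - 5)*(t + 5)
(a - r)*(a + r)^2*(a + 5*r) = a^4 + 6*a^3*r + 4*a^2*r^2 - 6*a*r^3 - 5*r^4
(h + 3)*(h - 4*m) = h^2 - 4*h*m + 3*h - 12*m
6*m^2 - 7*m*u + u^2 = (-6*m + u)*(-m + u)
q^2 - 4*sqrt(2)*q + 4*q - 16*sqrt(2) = (q + 4)*(q - 4*sqrt(2))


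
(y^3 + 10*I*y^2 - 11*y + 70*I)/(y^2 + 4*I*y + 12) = (y^2 + 12*I*y - 35)/(y + 6*I)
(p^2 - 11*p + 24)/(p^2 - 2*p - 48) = (p - 3)/(p + 6)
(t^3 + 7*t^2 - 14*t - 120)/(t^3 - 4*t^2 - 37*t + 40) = (t^2 + 2*t - 24)/(t^2 - 9*t + 8)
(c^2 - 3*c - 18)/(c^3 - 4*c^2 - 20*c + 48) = (c + 3)/(c^2 + 2*c - 8)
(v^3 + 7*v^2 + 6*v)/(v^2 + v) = v + 6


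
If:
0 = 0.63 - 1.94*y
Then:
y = 0.32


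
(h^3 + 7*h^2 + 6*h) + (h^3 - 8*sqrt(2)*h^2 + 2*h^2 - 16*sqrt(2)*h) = 2*h^3 - 8*sqrt(2)*h^2 + 9*h^2 - 16*sqrt(2)*h + 6*h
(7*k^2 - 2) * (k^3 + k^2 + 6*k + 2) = 7*k^5 + 7*k^4 + 40*k^3 + 12*k^2 - 12*k - 4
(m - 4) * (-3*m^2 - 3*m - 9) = -3*m^3 + 9*m^2 + 3*m + 36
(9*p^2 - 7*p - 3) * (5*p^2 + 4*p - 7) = 45*p^4 + p^3 - 106*p^2 + 37*p + 21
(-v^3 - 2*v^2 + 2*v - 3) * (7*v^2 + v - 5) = -7*v^5 - 15*v^4 + 17*v^3 - 9*v^2 - 13*v + 15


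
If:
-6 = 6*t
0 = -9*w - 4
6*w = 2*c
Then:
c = -4/3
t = -1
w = -4/9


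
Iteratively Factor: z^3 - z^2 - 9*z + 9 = (z - 1)*(z^2 - 9) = (z - 3)*(z - 1)*(z + 3)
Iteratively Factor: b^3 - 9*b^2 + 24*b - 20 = (b - 2)*(b^2 - 7*b + 10) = (b - 5)*(b - 2)*(b - 2)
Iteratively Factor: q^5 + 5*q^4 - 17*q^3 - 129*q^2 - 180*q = (q)*(q^4 + 5*q^3 - 17*q^2 - 129*q - 180) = q*(q + 4)*(q^3 + q^2 - 21*q - 45) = q*(q - 5)*(q + 4)*(q^2 + 6*q + 9) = q*(q - 5)*(q + 3)*(q + 4)*(q + 3)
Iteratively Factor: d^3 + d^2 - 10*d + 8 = (d + 4)*(d^2 - 3*d + 2) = (d - 2)*(d + 4)*(d - 1)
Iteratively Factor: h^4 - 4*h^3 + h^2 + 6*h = (h - 2)*(h^3 - 2*h^2 - 3*h) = (h - 3)*(h - 2)*(h^2 + h) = (h - 3)*(h - 2)*(h + 1)*(h)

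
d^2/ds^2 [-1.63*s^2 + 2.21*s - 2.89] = -3.26000000000000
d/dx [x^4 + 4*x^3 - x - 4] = 4*x^3 + 12*x^2 - 1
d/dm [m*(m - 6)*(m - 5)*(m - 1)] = 4*m^3 - 36*m^2 + 82*m - 30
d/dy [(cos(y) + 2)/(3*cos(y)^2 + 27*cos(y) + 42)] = sin(y)/(3*(cos(y) + 7)^2)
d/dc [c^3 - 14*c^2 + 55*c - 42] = 3*c^2 - 28*c + 55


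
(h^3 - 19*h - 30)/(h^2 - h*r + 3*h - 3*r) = (-h^2 + 3*h + 10)/(-h + r)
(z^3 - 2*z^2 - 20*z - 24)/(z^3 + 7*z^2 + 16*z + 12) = (z - 6)/(z + 3)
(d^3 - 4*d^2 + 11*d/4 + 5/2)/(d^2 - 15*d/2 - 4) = (d^2 - 9*d/2 + 5)/(d - 8)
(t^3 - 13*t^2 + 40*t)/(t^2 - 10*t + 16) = t*(t - 5)/(t - 2)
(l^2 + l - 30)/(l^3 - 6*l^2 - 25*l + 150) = (l + 6)/(l^2 - l - 30)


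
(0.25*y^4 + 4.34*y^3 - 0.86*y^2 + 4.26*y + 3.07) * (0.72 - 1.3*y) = -0.325*y^5 - 5.462*y^4 + 4.2428*y^3 - 6.1572*y^2 - 0.9238*y + 2.2104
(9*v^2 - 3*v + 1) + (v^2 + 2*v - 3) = 10*v^2 - v - 2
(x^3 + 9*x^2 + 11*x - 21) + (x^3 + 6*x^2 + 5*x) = 2*x^3 + 15*x^2 + 16*x - 21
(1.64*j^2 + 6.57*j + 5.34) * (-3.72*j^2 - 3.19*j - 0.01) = -6.1008*j^4 - 29.672*j^3 - 40.8395*j^2 - 17.1003*j - 0.0534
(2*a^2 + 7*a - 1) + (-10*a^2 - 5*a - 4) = -8*a^2 + 2*a - 5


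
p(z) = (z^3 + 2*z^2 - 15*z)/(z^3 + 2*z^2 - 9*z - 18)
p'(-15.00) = -0.00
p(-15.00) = 0.96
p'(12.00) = 0.00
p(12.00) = 0.97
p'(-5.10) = -0.74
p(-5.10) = 0.08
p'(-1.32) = 10.85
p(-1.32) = -4.25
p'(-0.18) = 1.06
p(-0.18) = -0.17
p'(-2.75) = -85.33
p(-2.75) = 33.00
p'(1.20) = 0.25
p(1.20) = 0.55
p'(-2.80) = -140.62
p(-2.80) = 38.50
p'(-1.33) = 11.21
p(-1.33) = -4.36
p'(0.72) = 0.38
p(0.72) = 0.41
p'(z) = (-3*z^2 - 4*z + 9)*(z^3 + 2*z^2 - 15*z)/(z^3 + 2*z^2 - 9*z - 18)^2 + (3*z^2 + 4*z - 15)/(z^3 + 2*z^2 - 9*z - 18)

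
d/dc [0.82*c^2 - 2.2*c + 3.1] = 1.64*c - 2.2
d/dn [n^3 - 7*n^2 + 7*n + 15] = 3*n^2 - 14*n + 7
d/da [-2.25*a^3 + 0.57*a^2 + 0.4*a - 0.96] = -6.75*a^2 + 1.14*a + 0.4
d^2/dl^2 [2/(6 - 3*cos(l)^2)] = 4*(2*sin(l)^4 - 5*sin(l)^2 + 1)/(3*(cos(l)^2 - 2)^3)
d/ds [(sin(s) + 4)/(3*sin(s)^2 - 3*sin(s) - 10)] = (-3*sin(s)^2 - 24*sin(s) + 2)*cos(s)/(3*sin(s)^2 - 3*sin(s) - 10)^2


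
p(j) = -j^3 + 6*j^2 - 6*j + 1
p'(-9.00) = -357.00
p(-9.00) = 1270.00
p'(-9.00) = -357.00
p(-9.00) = 1270.00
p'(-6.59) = -215.36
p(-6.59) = 587.30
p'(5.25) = -25.69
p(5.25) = -9.83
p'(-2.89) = -65.74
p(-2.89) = 92.59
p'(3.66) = -2.27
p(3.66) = 10.39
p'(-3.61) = -88.42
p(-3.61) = 147.90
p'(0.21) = -3.61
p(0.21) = -0.00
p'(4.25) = -9.19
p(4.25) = 7.11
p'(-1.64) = -33.75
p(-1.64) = 31.39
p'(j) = -3*j^2 + 12*j - 6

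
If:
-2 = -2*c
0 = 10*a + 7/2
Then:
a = -7/20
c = 1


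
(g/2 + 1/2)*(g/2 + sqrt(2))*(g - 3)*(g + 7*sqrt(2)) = g^4/4 - g^3/2 + 9*sqrt(2)*g^3/4 - 9*sqrt(2)*g^2/2 + 25*g^2/4 - 14*g - 27*sqrt(2)*g/4 - 21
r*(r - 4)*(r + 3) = r^3 - r^2 - 12*r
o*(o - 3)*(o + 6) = o^3 + 3*o^2 - 18*o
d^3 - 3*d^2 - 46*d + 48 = (d - 8)*(d - 1)*(d + 6)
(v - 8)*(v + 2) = v^2 - 6*v - 16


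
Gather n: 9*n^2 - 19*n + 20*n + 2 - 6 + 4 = 9*n^2 + n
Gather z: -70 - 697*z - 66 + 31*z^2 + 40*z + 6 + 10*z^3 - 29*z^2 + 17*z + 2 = 10*z^3 + 2*z^2 - 640*z - 128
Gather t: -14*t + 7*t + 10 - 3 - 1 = 6 - 7*t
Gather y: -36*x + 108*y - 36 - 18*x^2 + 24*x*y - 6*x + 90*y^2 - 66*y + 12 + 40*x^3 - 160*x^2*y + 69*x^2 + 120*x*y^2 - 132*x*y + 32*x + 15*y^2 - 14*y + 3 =40*x^3 + 51*x^2 - 10*x + y^2*(120*x + 105) + y*(-160*x^2 - 108*x + 28) - 21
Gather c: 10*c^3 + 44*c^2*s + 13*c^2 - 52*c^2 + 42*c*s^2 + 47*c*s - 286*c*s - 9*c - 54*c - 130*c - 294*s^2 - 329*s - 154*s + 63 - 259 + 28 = 10*c^3 + c^2*(44*s - 39) + c*(42*s^2 - 239*s - 193) - 294*s^2 - 483*s - 168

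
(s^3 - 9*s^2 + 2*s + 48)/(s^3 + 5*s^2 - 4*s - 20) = (s^2 - 11*s + 24)/(s^2 + 3*s - 10)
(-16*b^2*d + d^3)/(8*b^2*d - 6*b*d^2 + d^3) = (-4*b - d)/(2*b - d)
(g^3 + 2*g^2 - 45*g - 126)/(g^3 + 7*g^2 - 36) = (g - 7)/(g - 2)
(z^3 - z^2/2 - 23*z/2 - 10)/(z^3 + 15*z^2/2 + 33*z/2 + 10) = (z - 4)/(z + 4)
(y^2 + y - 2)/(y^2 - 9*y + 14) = (y^2 + y - 2)/(y^2 - 9*y + 14)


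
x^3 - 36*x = x*(x - 6)*(x + 6)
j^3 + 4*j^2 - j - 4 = (j - 1)*(j + 1)*(j + 4)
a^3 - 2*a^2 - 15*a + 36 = (a - 3)^2*(a + 4)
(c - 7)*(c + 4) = c^2 - 3*c - 28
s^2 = s^2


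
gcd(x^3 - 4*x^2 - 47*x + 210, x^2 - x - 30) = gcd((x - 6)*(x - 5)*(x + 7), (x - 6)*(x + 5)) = x - 6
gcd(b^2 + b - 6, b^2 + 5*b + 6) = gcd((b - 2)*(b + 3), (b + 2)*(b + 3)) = b + 3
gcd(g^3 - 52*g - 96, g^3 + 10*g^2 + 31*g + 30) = g + 2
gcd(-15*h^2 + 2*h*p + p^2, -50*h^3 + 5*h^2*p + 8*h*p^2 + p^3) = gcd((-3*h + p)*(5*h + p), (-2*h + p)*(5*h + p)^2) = 5*h + p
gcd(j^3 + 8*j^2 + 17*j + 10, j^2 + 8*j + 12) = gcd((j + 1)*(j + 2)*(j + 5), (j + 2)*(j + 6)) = j + 2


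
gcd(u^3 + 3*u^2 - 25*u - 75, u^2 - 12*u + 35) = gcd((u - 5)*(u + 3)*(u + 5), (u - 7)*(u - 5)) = u - 5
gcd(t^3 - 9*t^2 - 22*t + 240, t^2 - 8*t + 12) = t - 6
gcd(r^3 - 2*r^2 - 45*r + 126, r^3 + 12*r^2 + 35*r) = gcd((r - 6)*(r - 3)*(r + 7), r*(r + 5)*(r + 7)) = r + 7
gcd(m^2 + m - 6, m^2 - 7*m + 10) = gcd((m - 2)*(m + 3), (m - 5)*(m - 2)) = m - 2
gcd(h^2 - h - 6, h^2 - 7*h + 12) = h - 3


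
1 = 1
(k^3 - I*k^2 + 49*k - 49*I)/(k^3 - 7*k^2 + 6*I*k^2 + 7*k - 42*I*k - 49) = (k - 7*I)/(k - 7)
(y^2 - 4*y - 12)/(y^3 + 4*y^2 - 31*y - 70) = (y - 6)/(y^2 + 2*y - 35)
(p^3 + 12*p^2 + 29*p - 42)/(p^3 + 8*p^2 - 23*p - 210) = (p - 1)/(p - 5)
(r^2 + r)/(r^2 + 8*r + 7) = r/(r + 7)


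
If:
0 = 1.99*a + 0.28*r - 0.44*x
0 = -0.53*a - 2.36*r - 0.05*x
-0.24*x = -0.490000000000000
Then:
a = 0.47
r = -0.15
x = 2.04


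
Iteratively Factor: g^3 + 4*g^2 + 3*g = (g + 1)*(g^2 + 3*g) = g*(g + 1)*(g + 3)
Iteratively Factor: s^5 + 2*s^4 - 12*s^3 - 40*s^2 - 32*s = (s - 4)*(s^4 + 6*s^3 + 12*s^2 + 8*s) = (s - 4)*(s + 2)*(s^3 + 4*s^2 + 4*s) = (s - 4)*(s + 2)^2*(s^2 + 2*s) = (s - 4)*(s + 2)^3*(s)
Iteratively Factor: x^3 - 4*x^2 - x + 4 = (x - 4)*(x^2 - 1) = (x - 4)*(x - 1)*(x + 1)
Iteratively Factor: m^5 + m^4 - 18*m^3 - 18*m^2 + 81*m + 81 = (m - 3)*(m^4 + 4*m^3 - 6*m^2 - 36*m - 27) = (m - 3)*(m + 1)*(m^3 + 3*m^2 - 9*m - 27) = (m - 3)^2*(m + 1)*(m^2 + 6*m + 9) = (m - 3)^2*(m + 1)*(m + 3)*(m + 3)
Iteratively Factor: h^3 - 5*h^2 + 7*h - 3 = (h - 1)*(h^2 - 4*h + 3) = (h - 1)^2*(h - 3)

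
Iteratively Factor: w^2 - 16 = (w - 4)*(w + 4)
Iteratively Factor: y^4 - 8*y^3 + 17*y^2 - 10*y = (y - 1)*(y^3 - 7*y^2 + 10*y) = (y - 5)*(y - 1)*(y^2 - 2*y) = (y - 5)*(y - 2)*(y - 1)*(y)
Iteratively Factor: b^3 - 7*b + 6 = (b - 1)*(b^2 + b - 6) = (b - 2)*(b - 1)*(b + 3)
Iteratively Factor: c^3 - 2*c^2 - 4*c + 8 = (c + 2)*(c^2 - 4*c + 4) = (c - 2)*(c + 2)*(c - 2)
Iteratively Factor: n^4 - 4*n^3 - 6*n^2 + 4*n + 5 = (n - 5)*(n^3 + n^2 - n - 1) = (n - 5)*(n - 1)*(n^2 + 2*n + 1) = (n - 5)*(n - 1)*(n + 1)*(n + 1)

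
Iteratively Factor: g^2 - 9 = (g + 3)*(g - 3)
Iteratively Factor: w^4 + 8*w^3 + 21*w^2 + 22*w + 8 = (w + 2)*(w^3 + 6*w^2 + 9*w + 4) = (w + 1)*(w + 2)*(w^2 + 5*w + 4) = (w + 1)^2*(w + 2)*(w + 4)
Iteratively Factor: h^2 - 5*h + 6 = (h - 3)*(h - 2)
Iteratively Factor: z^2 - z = (z)*(z - 1)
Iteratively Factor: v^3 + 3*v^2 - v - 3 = (v + 3)*(v^2 - 1) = (v + 1)*(v + 3)*(v - 1)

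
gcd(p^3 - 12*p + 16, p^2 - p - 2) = p - 2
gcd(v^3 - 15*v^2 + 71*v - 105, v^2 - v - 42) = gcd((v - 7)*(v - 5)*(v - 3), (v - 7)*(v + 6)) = v - 7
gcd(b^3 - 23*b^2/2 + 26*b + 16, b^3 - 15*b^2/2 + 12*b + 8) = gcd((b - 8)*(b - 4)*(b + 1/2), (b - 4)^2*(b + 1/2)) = b^2 - 7*b/2 - 2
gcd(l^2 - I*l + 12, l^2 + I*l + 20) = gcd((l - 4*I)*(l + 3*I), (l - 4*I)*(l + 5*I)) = l - 4*I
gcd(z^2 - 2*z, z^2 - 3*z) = z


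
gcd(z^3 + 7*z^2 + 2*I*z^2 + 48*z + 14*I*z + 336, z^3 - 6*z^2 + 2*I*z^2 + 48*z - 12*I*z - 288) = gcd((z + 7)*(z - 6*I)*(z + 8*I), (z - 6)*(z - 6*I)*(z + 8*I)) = z^2 + 2*I*z + 48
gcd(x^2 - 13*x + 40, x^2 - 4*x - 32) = x - 8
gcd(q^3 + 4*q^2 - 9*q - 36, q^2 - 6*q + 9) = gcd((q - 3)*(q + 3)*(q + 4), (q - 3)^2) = q - 3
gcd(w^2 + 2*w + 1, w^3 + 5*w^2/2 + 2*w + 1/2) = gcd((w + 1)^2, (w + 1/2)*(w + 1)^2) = w^2 + 2*w + 1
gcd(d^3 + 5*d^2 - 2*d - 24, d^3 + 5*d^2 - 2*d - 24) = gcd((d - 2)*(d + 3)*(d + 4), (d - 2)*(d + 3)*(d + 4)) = d^3 + 5*d^2 - 2*d - 24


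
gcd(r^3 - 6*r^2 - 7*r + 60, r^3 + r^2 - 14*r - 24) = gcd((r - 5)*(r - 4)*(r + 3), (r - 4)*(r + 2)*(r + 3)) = r^2 - r - 12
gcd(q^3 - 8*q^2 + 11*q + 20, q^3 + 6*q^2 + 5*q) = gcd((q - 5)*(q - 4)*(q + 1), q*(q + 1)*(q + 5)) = q + 1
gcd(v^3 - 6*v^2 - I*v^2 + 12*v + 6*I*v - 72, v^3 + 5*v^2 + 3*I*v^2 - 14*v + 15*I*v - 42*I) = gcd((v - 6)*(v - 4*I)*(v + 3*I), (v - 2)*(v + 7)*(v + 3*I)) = v + 3*I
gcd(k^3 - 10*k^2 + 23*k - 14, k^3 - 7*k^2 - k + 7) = k^2 - 8*k + 7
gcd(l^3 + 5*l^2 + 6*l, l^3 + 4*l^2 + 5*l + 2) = l + 2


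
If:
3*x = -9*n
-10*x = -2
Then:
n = -1/15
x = 1/5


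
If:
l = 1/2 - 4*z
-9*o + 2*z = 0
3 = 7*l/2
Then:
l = 6/7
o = -5/252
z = -5/56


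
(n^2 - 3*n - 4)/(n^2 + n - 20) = (n + 1)/(n + 5)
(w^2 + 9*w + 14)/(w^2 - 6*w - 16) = (w + 7)/(w - 8)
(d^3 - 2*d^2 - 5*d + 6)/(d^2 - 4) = (d^2 - 4*d + 3)/(d - 2)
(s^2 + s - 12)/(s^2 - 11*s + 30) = (s^2 + s - 12)/(s^2 - 11*s + 30)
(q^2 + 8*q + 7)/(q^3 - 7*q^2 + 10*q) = (q^2 + 8*q + 7)/(q*(q^2 - 7*q + 10))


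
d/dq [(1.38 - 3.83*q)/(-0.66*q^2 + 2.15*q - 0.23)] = (-2.5278*q^2 + 1.8216*q - 2.0861)/(0.4356*q^4 - 2.838*q^3 + 4.9261*q^2 - 0.989*q + 0.0529)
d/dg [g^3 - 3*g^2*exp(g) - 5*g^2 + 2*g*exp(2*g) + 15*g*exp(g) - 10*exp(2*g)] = -3*g^2*exp(g) + 3*g^2 + 4*g*exp(2*g) + 9*g*exp(g) - 10*g - 18*exp(2*g) + 15*exp(g)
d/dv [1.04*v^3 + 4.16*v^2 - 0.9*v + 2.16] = 3.12*v^2 + 8.32*v - 0.9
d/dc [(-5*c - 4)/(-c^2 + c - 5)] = (5*c^2 - 5*c - (2*c - 1)*(5*c + 4) + 25)/(c^2 - c + 5)^2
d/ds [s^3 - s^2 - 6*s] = 3*s^2 - 2*s - 6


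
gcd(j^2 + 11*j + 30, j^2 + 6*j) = j + 6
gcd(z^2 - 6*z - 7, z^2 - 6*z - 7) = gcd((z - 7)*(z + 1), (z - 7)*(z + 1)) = z^2 - 6*z - 7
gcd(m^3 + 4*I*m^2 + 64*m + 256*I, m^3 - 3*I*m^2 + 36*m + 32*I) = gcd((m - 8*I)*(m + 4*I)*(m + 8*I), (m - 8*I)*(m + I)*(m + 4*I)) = m^2 - 4*I*m + 32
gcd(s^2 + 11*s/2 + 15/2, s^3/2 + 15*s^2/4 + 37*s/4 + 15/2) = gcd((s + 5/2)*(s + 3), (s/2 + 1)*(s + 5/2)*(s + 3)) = s^2 + 11*s/2 + 15/2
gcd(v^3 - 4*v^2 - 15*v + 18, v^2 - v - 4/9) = 1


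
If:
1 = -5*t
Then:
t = -1/5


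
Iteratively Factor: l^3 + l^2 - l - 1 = (l + 1)*(l^2 - 1) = (l - 1)*(l + 1)*(l + 1)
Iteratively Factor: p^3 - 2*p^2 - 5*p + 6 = (p + 2)*(p^2 - 4*p + 3) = (p - 1)*(p + 2)*(p - 3)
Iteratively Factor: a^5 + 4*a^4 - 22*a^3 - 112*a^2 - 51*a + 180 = (a + 4)*(a^4 - 22*a^2 - 24*a + 45) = (a + 3)*(a + 4)*(a^3 - 3*a^2 - 13*a + 15) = (a - 5)*(a + 3)*(a + 4)*(a^2 + 2*a - 3) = (a - 5)*(a - 1)*(a + 3)*(a + 4)*(a + 3)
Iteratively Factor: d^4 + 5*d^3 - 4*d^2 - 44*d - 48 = (d - 3)*(d^3 + 8*d^2 + 20*d + 16) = (d - 3)*(d + 2)*(d^2 + 6*d + 8) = (d - 3)*(d + 2)^2*(d + 4)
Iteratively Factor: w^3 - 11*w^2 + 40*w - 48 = (w - 4)*(w^2 - 7*w + 12) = (w - 4)^2*(w - 3)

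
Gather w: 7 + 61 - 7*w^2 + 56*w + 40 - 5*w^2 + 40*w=-12*w^2 + 96*w + 108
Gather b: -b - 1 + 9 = 8 - b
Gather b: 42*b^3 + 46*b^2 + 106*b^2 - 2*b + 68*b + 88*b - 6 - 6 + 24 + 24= 42*b^3 + 152*b^2 + 154*b + 36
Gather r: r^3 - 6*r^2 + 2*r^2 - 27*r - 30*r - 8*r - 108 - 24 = r^3 - 4*r^2 - 65*r - 132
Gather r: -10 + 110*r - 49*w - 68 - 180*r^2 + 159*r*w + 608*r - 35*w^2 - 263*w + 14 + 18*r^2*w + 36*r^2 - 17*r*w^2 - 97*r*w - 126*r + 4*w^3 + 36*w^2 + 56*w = r^2*(18*w - 144) + r*(-17*w^2 + 62*w + 592) + 4*w^3 + w^2 - 256*w - 64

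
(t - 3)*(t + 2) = t^2 - t - 6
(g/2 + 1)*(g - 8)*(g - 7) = g^3/2 - 13*g^2/2 + 13*g + 56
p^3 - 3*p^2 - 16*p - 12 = (p - 6)*(p + 1)*(p + 2)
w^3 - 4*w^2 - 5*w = w*(w - 5)*(w + 1)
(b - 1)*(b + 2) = b^2 + b - 2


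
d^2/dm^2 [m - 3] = 0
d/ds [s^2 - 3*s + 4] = 2*s - 3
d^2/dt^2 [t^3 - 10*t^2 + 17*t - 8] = 6*t - 20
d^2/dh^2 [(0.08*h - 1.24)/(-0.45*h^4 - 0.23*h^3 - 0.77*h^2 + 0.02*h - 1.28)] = (-0.1944*h^7 + 4.88952*h^6 + 3.658488*h^5 + 8.431704*h^4 + 4.295024*h^3 - 3.911304*h^2 - 1.831824*h - 2.447392)/(0.091125*h^12 + 0.139725*h^11 + 0.53919*h^10 + 0.478187*h^9 + 1.687794*h^8 + 1.159227*h^7 + 3.300077*h^6 + 1.25571*h^5 + 4.454172*h^4 + 1.012216*h^3 + 3.78624*h^2 - 0.098304*h + 2.097152)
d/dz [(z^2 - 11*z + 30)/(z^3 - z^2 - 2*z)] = (-z^4 + 22*z^3 - 103*z^2 + 60*z + 60)/(z^2*(z^4 - 2*z^3 - 3*z^2 + 4*z + 4))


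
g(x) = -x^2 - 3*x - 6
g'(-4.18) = 5.36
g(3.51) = -28.85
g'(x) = -2*x - 3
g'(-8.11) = 13.22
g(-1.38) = -3.76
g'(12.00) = -27.00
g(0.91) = -9.56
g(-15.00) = -186.00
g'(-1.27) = -0.46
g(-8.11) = -47.44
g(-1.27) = -3.80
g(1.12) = -10.61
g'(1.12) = -5.24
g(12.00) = -186.00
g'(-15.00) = 27.00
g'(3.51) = -10.02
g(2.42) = -19.12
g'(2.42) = -7.84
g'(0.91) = -4.82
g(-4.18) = -10.93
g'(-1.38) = -0.24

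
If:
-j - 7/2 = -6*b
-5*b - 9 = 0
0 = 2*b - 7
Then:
No Solution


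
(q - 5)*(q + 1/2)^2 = q^3 - 4*q^2 - 19*q/4 - 5/4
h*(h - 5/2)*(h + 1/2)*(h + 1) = h^4 - h^3 - 13*h^2/4 - 5*h/4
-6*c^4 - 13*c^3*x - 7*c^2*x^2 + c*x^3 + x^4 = (-3*c + x)*(c + x)^2*(2*c + x)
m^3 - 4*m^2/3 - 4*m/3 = m*(m - 2)*(m + 2/3)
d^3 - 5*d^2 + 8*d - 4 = (d - 2)^2*(d - 1)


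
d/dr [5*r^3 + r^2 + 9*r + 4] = 15*r^2 + 2*r + 9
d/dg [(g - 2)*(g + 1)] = 2*g - 1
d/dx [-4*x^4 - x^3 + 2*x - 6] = -16*x^3 - 3*x^2 + 2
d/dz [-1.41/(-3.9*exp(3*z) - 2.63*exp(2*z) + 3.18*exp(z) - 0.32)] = (-16.497*exp(2*z) - 7.4166*exp(z) + 4.4838)*exp(z)/(3.9*exp(3*z) + 2.63*exp(2*z) - 3.18*exp(z) + 0.32)^2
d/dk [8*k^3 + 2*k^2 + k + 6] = 24*k^2 + 4*k + 1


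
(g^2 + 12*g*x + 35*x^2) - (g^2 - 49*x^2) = 12*g*x + 84*x^2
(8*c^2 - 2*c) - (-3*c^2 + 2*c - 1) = 11*c^2 - 4*c + 1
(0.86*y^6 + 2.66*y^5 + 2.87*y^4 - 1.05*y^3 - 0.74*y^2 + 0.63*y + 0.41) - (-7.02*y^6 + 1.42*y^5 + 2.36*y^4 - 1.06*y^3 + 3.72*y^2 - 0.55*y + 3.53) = 7.88*y^6 + 1.24*y^5 + 0.51*y^4 + 0.01*y^3 - 4.46*y^2 + 1.18*y - 3.12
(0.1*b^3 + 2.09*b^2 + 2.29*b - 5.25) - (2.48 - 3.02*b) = 0.1*b^3 + 2.09*b^2 + 5.31*b - 7.73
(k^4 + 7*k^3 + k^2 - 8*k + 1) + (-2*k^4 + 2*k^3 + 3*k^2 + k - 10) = -k^4 + 9*k^3 + 4*k^2 - 7*k - 9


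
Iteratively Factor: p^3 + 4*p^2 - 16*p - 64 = (p + 4)*(p^2 - 16) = (p + 4)^2*(p - 4)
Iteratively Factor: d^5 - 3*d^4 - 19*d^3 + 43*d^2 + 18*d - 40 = (d + 1)*(d^4 - 4*d^3 - 15*d^2 + 58*d - 40) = (d + 1)*(d + 4)*(d^3 - 8*d^2 + 17*d - 10) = (d - 2)*(d + 1)*(d + 4)*(d^2 - 6*d + 5) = (d - 5)*(d - 2)*(d + 1)*(d + 4)*(d - 1)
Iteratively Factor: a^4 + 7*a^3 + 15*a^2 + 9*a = (a + 3)*(a^3 + 4*a^2 + 3*a) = a*(a + 3)*(a^2 + 4*a + 3) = a*(a + 3)^2*(a + 1)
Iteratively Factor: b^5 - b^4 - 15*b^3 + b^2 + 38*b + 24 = (b - 4)*(b^4 + 3*b^3 - 3*b^2 - 11*b - 6) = (b - 4)*(b + 1)*(b^3 + 2*b^2 - 5*b - 6) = (b - 4)*(b + 1)^2*(b^2 + b - 6) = (b - 4)*(b + 1)^2*(b + 3)*(b - 2)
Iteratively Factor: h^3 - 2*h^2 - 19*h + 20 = (h - 1)*(h^2 - h - 20) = (h - 5)*(h - 1)*(h + 4)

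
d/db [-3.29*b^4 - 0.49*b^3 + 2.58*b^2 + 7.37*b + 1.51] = -13.16*b^3 - 1.47*b^2 + 5.16*b + 7.37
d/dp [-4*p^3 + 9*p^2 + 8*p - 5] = -12*p^2 + 18*p + 8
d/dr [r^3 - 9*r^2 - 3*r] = 3*r^2 - 18*r - 3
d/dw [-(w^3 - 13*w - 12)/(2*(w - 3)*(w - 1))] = (-w^4 + 8*w^3 - 22*w^2 - 24*w + 87)/(2*(w^4 - 8*w^3 + 22*w^2 - 24*w + 9))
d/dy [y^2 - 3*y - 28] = 2*y - 3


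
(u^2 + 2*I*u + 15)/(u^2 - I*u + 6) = (u + 5*I)/(u + 2*I)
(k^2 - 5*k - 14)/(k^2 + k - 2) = (k - 7)/(k - 1)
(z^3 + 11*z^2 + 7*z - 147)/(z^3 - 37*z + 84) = (z + 7)/(z - 4)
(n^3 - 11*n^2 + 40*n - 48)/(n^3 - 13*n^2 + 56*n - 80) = (n - 3)/(n - 5)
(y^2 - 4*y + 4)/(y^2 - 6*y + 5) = (y^2 - 4*y + 4)/(y^2 - 6*y + 5)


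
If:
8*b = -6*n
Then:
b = -3*n/4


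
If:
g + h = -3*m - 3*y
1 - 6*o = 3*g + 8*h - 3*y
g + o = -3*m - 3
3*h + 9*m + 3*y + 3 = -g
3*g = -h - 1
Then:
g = -51/88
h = 65/88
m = -197/264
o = -2/11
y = 61/88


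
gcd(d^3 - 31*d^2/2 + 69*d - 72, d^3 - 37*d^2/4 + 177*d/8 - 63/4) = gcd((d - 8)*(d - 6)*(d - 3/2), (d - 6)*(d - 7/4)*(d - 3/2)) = d^2 - 15*d/2 + 9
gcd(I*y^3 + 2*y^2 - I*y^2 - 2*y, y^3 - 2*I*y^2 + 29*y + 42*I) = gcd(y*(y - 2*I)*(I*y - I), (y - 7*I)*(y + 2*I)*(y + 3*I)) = 1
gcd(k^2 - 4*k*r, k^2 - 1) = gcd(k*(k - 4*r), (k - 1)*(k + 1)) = 1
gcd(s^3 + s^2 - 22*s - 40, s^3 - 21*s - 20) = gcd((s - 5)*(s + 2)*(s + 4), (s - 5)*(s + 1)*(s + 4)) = s^2 - s - 20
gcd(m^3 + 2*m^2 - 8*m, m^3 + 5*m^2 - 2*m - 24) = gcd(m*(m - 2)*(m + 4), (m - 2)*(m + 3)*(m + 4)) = m^2 + 2*m - 8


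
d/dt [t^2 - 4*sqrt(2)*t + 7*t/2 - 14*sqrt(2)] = 2*t - 4*sqrt(2) + 7/2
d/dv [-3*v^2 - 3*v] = -6*v - 3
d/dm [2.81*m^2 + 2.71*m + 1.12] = 5.62*m + 2.71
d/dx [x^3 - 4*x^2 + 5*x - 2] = 3*x^2 - 8*x + 5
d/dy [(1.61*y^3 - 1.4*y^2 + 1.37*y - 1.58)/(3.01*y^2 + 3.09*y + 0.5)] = (4.8461*y^4 + 9.9498*y^3 - 6.0347*y^2 + 8.1116*y + 5.5672)/(9.0601*y^4 + 18.6018*y^3 + 12.5581*y^2 + 3.09*y + 0.25)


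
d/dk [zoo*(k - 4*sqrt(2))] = zoo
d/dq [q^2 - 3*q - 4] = 2*q - 3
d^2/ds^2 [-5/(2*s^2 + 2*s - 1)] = 20*(2*s^2 + 2*s - 2*(2*s + 1)^2 - 1)/(2*s^2 + 2*s - 1)^3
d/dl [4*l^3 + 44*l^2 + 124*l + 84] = 12*l^2 + 88*l + 124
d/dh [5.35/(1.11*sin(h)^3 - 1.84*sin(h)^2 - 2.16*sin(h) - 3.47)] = (-17.8155*sin(h)^2 + 19.688*sin(h) + 11.556)*cos(h)/(-1.11*sin(h)^3 + 1.84*sin(h)^2 + 2.16*sin(h) + 3.47)^2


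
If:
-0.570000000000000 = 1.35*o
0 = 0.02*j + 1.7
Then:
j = -85.00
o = -0.42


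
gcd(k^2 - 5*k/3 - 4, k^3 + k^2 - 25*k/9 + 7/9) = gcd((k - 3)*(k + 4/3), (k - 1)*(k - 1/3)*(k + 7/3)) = 1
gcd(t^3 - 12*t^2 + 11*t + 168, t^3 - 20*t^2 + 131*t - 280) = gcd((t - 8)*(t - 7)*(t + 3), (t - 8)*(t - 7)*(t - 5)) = t^2 - 15*t + 56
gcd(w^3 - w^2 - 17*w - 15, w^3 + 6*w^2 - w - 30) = w + 3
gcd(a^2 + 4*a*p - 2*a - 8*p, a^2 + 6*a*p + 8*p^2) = a + 4*p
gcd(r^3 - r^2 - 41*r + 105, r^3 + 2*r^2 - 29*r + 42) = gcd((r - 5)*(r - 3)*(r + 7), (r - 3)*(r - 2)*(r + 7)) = r^2 + 4*r - 21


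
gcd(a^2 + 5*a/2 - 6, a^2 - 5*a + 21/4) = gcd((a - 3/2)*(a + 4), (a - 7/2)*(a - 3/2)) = a - 3/2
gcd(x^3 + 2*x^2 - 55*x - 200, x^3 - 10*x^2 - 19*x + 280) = x^2 - 3*x - 40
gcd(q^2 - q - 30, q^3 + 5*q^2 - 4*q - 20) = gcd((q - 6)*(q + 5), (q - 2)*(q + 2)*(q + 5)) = q + 5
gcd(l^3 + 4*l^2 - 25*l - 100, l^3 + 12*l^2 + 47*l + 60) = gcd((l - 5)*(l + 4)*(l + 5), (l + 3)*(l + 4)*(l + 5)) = l^2 + 9*l + 20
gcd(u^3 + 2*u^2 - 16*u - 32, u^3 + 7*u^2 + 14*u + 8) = u^2 + 6*u + 8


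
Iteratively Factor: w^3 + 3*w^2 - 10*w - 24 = (w + 2)*(w^2 + w - 12) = (w + 2)*(w + 4)*(w - 3)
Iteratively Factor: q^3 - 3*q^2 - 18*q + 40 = (q - 2)*(q^2 - q - 20) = (q - 5)*(q - 2)*(q + 4)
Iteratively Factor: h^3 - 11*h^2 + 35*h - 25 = (h - 5)*(h^2 - 6*h + 5) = (h - 5)*(h - 1)*(h - 5)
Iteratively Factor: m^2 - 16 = (m - 4)*(m + 4)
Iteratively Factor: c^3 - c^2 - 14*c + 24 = (c + 4)*(c^2 - 5*c + 6) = (c - 2)*(c + 4)*(c - 3)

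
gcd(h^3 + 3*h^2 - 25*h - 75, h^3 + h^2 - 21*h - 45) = h^2 - 2*h - 15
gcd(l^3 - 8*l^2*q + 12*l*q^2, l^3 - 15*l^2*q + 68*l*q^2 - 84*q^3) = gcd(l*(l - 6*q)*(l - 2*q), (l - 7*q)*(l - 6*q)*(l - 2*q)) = l^2 - 8*l*q + 12*q^2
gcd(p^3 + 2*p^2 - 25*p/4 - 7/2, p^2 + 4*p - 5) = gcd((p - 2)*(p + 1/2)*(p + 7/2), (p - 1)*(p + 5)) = 1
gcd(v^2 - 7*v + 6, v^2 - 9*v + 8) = v - 1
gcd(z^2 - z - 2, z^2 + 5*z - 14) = z - 2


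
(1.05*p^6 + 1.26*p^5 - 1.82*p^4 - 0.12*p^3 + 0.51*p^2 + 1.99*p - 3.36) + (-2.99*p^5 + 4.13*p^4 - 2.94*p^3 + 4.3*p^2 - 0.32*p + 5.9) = 1.05*p^6 - 1.73*p^5 + 2.31*p^4 - 3.06*p^3 + 4.81*p^2 + 1.67*p + 2.54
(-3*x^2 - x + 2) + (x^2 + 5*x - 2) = -2*x^2 + 4*x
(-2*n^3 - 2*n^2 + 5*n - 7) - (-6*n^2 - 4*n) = -2*n^3 + 4*n^2 + 9*n - 7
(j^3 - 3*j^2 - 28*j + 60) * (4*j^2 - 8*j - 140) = 4*j^5 - 20*j^4 - 228*j^3 + 884*j^2 + 3440*j - 8400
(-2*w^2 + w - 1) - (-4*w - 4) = -2*w^2 + 5*w + 3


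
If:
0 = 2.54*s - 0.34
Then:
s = 0.13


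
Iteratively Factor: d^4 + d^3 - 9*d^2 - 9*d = (d + 1)*(d^3 - 9*d) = (d - 3)*(d + 1)*(d^2 + 3*d) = d*(d - 3)*(d + 1)*(d + 3)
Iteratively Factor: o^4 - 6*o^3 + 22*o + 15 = (o + 1)*(o^3 - 7*o^2 + 7*o + 15) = (o - 3)*(o + 1)*(o^2 - 4*o - 5) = (o - 3)*(o + 1)^2*(o - 5)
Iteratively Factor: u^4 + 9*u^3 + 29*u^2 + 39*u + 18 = (u + 3)*(u^3 + 6*u^2 + 11*u + 6) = (u + 3)^2*(u^2 + 3*u + 2) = (u + 2)*(u + 3)^2*(u + 1)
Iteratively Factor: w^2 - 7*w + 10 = (w - 5)*(w - 2)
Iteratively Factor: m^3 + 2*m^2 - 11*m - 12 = (m + 1)*(m^2 + m - 12) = (m - 3)*(m + 1)*(m + 4)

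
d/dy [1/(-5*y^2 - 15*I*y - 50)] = (2*y + 3*I)/(5*(y^2 + 3*I*y + 10)^2)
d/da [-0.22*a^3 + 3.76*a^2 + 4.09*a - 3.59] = -0.66*a^2 + 7.52*a + 4.09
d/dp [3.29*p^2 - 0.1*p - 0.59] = 6.58*p - 0.1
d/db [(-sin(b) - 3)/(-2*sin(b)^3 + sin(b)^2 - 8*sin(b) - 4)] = (-4*sin(b)^3 - 17*sin(b)^2 + 6*sin(b) - 20)*cos(b)/(2*sin(b)^3 - sin(b)^2 + 8*sin(b) + 4)^2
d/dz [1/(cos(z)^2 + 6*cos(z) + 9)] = 2*sin(z)/(cos(z) + 3)^3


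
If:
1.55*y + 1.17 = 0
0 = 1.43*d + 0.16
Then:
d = -0.11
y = -0.75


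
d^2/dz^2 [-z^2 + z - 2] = -2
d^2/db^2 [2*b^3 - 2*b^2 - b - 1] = 12*b - 4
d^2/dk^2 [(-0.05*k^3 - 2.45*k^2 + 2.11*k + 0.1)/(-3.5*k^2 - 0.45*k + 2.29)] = (-1.77635683940025e-15*k^5 - 5.6843418860808e-14*k^4 - 58.59075*k^3 + 110.16135*k^2 - 100.84167*k + 19.70388)/(42.875*k^6 + 16.5375*k^5 - 82.03125*k^4 - 21.549375*k^3 + 53.671875*k^2 + 7.079535*k - 12.008989)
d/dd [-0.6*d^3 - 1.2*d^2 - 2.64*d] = -1.8*d^2 - 2.4*d - 2.64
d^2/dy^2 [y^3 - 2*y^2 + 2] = 6*y - 4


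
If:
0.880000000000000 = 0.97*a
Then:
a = 0.91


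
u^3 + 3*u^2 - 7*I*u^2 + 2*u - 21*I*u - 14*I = (u + 1)*(u + 2)*(u - 7*I)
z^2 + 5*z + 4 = (z + 1)*(z + 4)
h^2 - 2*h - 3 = (h - 3)*(h + 1)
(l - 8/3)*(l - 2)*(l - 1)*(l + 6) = l^4 + l^3/3 - 24*l^2 + 164*l/3 - 32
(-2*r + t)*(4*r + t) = -8*r^2 + 2*r*t + t^2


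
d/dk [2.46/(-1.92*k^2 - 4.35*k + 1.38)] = (9.4464*k + 10.701)/(1.92*k^2 + 4.35*k - 1.38)^2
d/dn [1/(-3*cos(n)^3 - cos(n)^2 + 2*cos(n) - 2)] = (-9*cos(n)^2 - 2*cos(n) + 2)*sin(n)/(3*cos(n)^3 + cos(n)^2 - 2*cos(n) + 2)^2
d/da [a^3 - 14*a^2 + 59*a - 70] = 3*a^2 - 28*a + 59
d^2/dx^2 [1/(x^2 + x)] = 2*(-x*(x + 1) + (2*x + 1)^2)/(x^3*(x + 1)^3)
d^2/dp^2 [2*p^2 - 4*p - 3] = 4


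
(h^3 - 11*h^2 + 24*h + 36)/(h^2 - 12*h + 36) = h + 1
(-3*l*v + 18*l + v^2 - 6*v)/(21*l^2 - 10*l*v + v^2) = (v - 6)/(-7*l + v)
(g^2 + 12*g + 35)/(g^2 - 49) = (g + 5)/(g - 7)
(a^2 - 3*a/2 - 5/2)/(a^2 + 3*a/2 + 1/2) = (2*a - 5)/(2*a + 1)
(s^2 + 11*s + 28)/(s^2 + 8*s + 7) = (s + 4)/(s + 1)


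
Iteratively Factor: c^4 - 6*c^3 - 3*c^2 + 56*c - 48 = (c - 1)*(c^3 - 5*c^2 - 8*c + 48) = (c - 4)*(c - 1)*(c^2 - c - 12) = (c - 4)^2*(c - 1)*(c + 3)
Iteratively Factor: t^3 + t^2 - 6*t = (t - 2)*(t^2 + 3*t) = (t - 2)*(t + 3)*(t)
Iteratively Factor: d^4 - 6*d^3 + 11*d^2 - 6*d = (d)*(d^3 - 6*d^2 + 11*d - 6) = d*(d - 2)*(d^2 - 4*d + 3) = d*(d - 3)*(d - 2)*(d - 1)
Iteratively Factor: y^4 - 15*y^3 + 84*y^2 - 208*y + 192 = (y - 3)*(y^3 - 12*y^2 + 48*y - 64) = (y - 4)*(y - 3)*(y^2 - 8*y + 16) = (y - 4)^2*(y - 3)*(y - 4)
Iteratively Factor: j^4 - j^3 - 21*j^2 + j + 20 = (j + 1)*(j^3 - 2*j^2 - 19*j + 20) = (j - 1)*(j + 1)*(j^2 - j - 20) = (j - 1)*(j + 1)*(j + 4)*(j - 5)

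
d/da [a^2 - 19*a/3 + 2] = 2*a - 19/3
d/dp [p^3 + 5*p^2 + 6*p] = 3*p^2 + 10*p + 6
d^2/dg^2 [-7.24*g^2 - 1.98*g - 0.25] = -14.4800000000000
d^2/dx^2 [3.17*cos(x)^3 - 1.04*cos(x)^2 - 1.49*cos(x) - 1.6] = -0.887499999999999*cos(x) + 2.08*cos(2*x) - 7.1325*cos(3*x)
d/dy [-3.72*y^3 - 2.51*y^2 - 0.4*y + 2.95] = -11.16*y^2 - 5.02*y - 0.4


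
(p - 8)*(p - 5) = p^2 - 13*p + 40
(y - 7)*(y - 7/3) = y^2 - 28*y/3 + 49/3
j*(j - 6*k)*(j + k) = j^3 - 5*j^2*k - 6*j*k^2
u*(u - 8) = u^2 - 8*u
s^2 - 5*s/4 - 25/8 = (s - 5/2)*(s + 5/4)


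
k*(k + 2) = k^2 + 2*k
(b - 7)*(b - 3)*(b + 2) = b^3 - 8*b^2 + b + 42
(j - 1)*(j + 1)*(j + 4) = j^3 + 4*j^2 - j - 4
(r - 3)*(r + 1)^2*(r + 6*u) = r^4 + 6*r^3*u - r^3 - 6*r^2*u - 5*r^2 - 30*r*u - 3*r - 18*u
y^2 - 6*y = y*(y - 6)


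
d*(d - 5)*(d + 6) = d^3 + d^2 - 30*d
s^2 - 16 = (s - 4)*(s + 4)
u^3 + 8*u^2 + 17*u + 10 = (u + 1)*(u + 2)*(u + 5)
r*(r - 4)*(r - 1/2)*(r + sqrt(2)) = r^4 - 9*r^3/2 + sqrt(2)*r^3 - 9*sqrt(2)*r^2/2 + 2*r^2 + 2*sqrt(2)*r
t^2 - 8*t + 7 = (t - 7)*(t - 1)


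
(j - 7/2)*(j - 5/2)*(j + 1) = j^3 - 5*j^2 + 11*j/4 + 35/4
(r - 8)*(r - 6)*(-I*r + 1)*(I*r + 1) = r^4 - 14*r^3 + 49*r^2 - 14*r + 48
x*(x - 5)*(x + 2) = x^3 - 3*x^2 - 10*x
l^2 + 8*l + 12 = (l + 2)*(l + 6)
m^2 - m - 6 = (m - 3)*(m + 2)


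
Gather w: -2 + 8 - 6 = 0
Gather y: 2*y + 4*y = 6*y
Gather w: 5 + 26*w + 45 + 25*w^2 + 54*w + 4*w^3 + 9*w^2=4*w^3 + 34*w^2 + 80*w + 50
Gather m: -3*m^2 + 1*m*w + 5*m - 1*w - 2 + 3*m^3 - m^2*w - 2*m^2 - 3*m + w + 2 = 3*m^3 + m^2*(-w - 5) + m*(w + 2)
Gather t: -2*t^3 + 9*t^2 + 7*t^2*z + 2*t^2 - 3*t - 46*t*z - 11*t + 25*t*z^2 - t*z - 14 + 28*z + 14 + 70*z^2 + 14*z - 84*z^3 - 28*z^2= -2*t^3 + t^2*(7*z + 11) + t*(25*z^2 - 47*z - 14) - 84*z^3 + 42*z^2 + 42*z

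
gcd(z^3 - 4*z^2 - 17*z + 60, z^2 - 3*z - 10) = z - 5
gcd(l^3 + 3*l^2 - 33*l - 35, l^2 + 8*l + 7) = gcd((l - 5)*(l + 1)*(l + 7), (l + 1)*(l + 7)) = l^2 + 8*l + 7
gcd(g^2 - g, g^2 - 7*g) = g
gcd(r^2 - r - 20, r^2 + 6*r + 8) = r + 4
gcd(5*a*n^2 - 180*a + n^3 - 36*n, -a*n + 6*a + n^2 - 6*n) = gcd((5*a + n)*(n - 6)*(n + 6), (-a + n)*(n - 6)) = n - 6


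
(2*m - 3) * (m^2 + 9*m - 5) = 2*m^3 + 15*m^2 - 37*m + 15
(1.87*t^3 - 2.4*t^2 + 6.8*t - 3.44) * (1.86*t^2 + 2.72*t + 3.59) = 3.4782*t^5 + 0.6224*t^4 + 12.8333*t^3 + 3.4816*t^2 + 15.0552*t - 12.3496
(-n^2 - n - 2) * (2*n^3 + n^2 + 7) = -2*n^5 - 3*n^4 - 5*n^3 - 9*n^2 - 7*n - 14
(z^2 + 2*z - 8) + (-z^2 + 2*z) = 4*z - 8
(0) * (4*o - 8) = 0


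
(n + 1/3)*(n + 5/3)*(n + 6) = n^3 + 8*n^2 + 113*n/9 + 10/3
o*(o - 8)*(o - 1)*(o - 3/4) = o^4 - 39*o^3/4 + 59*o^2/4 - 6*o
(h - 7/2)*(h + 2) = h^2 - 3*h/2 - 7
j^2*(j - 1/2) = j^3 - j^2/2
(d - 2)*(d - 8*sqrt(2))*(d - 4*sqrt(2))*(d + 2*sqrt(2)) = d^4 - 10*sqrt(2)*d^3 - 2*d^3 + 16*d^2 + 20*sqrt(2)*d^2 - 32*d + 128*sqrt(2)*d - 256*sqrt(2)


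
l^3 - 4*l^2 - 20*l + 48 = (l - 6)*(l - 2)*(l + 4)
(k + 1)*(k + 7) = k^2 + 8*k + 7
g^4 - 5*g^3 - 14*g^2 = g^2*(g - 7)*(g + 2)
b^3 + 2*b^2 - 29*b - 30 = (b - 5)*(b + 1)*(b + 6)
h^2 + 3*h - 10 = (h - 2)*(h + 5)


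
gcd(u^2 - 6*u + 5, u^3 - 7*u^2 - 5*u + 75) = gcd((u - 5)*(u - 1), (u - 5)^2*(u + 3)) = u - 5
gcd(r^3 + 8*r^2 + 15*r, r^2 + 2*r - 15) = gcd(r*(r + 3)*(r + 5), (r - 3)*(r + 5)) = r + 5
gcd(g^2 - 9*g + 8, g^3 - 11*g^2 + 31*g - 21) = g - 1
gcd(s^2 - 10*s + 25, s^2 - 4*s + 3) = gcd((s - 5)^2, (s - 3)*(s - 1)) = 1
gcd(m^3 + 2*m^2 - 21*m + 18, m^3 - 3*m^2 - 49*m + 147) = m - 3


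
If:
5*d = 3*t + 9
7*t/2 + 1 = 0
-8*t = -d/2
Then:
No Solution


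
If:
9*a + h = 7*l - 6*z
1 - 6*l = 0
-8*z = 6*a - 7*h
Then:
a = 49/414 - 50*z/69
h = 12*z/23 + 7/69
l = 1/6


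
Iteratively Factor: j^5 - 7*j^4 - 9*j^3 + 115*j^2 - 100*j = (j - 5)*(j^4 - 2*j^3 - 19*j^2 + 20*j) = (j - 5)*(j - 1)*(j^3 - j^2 - 20*j) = j*(j - 5)*(j - 1)*(j^2 - j - 20) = j*(j - 5)*(j - 1)*(j + 4)*(j - 5)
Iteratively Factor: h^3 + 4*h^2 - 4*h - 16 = (h - 2)*(h^2 + 6*h + 8) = (h - 2)*(h + 4)*(h + 2)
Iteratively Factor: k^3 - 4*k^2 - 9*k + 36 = (k - 4)*(k^2 - 9) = (k - 4)*(k - 3)*(k + 3)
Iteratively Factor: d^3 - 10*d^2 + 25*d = (d - 5)*(d^2 - 5*d) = d*(d - 5)*(d - 5)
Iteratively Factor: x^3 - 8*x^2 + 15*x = (x)*(x^2 - 8*x + 15) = x*(x - 5)*(x - 3)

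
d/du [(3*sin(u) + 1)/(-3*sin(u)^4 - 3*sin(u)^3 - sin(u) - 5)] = (27*sin(u)^4 + 30*sin(u)^3 + 9*sin(u)^2 - 14)*cos(u)/(3*sin(u)^4 + 3*sin(u)^3 + sin(u) + 5)^2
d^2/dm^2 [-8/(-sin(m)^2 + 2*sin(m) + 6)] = 16*(2*sin(m)^4 - 3*sin(m)^3 + 11*sin(m)^2 - 10)/(2*sin(m) + cos(m)^2 + 5)^3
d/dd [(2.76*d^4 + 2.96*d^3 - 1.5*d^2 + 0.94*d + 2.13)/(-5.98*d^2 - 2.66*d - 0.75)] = (-33.0096*d^5 - 39.7256*d^4 - 24.0272*d^3 + 2.9512*d^2 + 27.7248*d + 4.9608)/(35.7604*d^4 + 31.8136*d^3 + 16.0456*d^2 + 3.99*d + 0.5625)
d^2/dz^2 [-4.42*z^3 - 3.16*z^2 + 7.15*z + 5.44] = -26.52*z - 6.32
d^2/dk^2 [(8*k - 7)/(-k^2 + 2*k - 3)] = 2*(-4*(k - 1)^2*(8*k - 7) + (24*k - 23)*(k^2 - 2*k + 3))/(k^2 - 2*k + 3)^3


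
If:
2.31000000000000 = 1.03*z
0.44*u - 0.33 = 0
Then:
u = 0.75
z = 2.24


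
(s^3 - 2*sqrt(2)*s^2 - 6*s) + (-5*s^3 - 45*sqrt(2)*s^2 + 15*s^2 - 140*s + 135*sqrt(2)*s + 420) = -4*s^3 - 47*sqrt(2)*s^2 + 15*s^2 - 146*s + 135*sqrt(2)*s + 420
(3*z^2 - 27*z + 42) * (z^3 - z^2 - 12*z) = 3*z^5 - 30*z^4 + 33*z^3 + 282*z^2 - 504*z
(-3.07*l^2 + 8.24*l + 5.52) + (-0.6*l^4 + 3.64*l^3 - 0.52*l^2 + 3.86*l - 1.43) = -0.6*l^4 + 3.64*l^3 - 3.59*l^2 + 12.1*l + 4.09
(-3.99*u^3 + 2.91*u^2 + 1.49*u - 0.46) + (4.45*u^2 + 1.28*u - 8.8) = -3.99*u^3 + 7.36*u^2 + 2.77*u - 9.26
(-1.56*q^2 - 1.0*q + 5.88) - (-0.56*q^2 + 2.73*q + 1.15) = -1.0*q^2 - 3.73*q + 4.73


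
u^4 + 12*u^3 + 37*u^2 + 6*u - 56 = (u - 1)*(u + 2)*(u + 4)*(u + 7)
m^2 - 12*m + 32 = (m - 8)*(m - 4)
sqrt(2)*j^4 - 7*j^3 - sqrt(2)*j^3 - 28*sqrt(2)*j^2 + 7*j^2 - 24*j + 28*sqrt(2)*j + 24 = (j - 1)*(j - 6*sqrt(2))*(j + 2*sqrt(2))*(sqrt(2)*j + 1)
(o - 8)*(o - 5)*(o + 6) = o^3 - 7*o^2 - 38*o + 240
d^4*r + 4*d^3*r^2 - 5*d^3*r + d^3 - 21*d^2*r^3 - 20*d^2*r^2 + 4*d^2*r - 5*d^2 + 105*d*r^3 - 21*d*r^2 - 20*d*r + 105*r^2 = (d - 5)*(d - 3*r)*(d + 7*r)*(d*r + 1)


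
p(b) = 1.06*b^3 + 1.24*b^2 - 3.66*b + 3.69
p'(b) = 3.18*b^2 + 2.48*b - 3.66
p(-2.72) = 1.49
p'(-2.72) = 13.12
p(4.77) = 129.49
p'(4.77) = 80.52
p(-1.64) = 8.35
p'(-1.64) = 0.83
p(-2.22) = 6.33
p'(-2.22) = 6.51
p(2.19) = 12.76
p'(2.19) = 17.02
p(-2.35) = 5.38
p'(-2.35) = 8.07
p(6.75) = 361.48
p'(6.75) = 157.97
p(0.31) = 2.71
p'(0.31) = -2.59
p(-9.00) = -635.67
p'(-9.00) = 231.60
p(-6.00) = -158.67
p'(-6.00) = 95.94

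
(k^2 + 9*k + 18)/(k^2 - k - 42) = (k + 3)/(k - 7)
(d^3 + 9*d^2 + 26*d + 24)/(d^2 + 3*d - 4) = (d^2 + 5*d + 6)/(d - 1)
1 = 1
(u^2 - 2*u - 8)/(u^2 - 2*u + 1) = (u^2 - 2*u - 8)/(u^2 - 2*u + 1)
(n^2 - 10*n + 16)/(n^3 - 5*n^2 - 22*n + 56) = (n - 8)/(n^2 - 3*n - 28)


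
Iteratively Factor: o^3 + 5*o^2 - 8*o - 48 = (o + 4)*(o^2 + o - 12) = (o + 4)^2*(o - 3)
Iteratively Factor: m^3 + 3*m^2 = (m + 3)*(m^2) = m*(m + 3)*(m)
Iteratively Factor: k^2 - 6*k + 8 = (k - 2)*(k - 4)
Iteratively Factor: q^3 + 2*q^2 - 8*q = (q - 2)*(q^2 + 4*q) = (q - 2)*(q + 4)*(q)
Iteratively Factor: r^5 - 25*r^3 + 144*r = (r + 4)*(r^4 - 4*r^3 - 9*r^2 + 36*r) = (r - 3)*(r + 4)*(r^3 - r^2 - 12*r) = r*(r - 3)*(r + 4)*(r^2 - r - 12) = r*(r - 4)*(r - 3)*(r + 4)*(r + 3)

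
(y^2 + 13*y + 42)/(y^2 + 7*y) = (y + 6)/y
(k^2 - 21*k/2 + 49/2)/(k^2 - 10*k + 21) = (k - 7/2)/(k - 3)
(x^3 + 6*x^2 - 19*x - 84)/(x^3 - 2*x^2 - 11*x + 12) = (x + 7)/(x - 1)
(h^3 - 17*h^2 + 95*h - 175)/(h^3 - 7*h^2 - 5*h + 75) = (h - 7)/(h + 3)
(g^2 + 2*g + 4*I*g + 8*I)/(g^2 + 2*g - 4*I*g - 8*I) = (g + 4*I)/(g - 4*I)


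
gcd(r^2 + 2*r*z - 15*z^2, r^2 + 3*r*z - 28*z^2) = 1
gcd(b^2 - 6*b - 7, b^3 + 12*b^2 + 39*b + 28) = b + 1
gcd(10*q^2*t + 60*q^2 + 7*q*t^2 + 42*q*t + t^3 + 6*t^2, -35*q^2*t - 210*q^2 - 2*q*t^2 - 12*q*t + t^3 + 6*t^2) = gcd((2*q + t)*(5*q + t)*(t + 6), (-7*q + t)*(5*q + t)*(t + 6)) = 5*q*t + 30*q + t^2 + 6*t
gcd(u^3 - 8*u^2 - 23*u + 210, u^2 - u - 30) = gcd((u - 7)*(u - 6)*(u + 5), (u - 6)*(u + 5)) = u^2 - u - 30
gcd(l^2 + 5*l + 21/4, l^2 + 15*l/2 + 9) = l + 3/2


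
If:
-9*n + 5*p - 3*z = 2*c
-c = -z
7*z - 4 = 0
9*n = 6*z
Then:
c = 4/7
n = 8/21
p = 44/35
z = 4/7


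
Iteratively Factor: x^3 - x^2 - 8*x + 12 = (x - 2)*(x^2 + x - 6) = (x - 2)^2*(x + 3)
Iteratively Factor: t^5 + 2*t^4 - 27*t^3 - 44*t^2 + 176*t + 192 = (t + 1)*(t^4 + t^3 - 28*t^2 - 16*t + 192) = (t + 1)*(t + 4)*(t^3 - 3*t^2 - 16*t + 48) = (t - 4)*(t + 1)*(t + 4)*(t^2 + t - 12) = (t - 4)*(t - 3)*(t + 1)*(t + 4)*(t + 4)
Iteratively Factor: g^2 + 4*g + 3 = (g + 1)*(g + 3)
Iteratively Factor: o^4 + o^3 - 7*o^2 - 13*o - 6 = (o - 3)*(o^3 + 4*o^2 + 5*o + 2) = (o - 3)*(o + 1)*(o^2 + 3*o + 2) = (o - 3)*(o + 1)*(o + 2)*(o + 1)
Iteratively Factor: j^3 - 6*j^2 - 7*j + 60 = (j + 3)*(j^2 - 9*j + 20) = (j - 4)*(j + 3)*(j - 5)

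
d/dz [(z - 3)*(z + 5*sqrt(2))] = 2*z - 3 + 5*sqrt(2)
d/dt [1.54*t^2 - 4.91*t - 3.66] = 3.08*t - 4.91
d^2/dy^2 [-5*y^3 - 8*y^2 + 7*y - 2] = -30*y - 16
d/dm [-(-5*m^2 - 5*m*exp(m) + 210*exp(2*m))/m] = 5*exp(m) + 5 - 420*exp(2*m)/m + 210*exp(2*m)/m^2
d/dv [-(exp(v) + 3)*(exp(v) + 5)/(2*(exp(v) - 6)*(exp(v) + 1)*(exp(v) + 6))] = (exp(4*v) + 16*exp(3*v) + 89*exp(2*v) + 102*exp(v) - 252)*exp(v)/(2*(exp(6*v) + 2*exp(5*v) - 71*exp(4*v) - 144*exp(3*v) + 1224*exp(2*v) + 2592*exp(v) + 1296))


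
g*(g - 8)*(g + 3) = g^3 - 5*g^2 - 24*g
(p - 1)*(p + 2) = p^2 + p - 2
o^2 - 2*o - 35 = (o - 7)*(o + 5)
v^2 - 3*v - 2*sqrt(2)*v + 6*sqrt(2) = (v - 3)*(v - 2*sqrt(2))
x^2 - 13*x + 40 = (x - 8)*(x - 5)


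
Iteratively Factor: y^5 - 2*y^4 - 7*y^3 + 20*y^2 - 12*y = (y + 3)*(y^4 - 5*y^3 + 8*y^2 - 4*y) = (y - 1)*(y + 3)*(y^3 - 4*y^2 + 4*y) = (y - 2)*(y - 1)*(y + 3)*(y^2 - 2*y) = (y - 2)^2*(y - 1)*(y + 3)*(y)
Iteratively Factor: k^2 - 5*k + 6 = (k - 2)*(k - 3)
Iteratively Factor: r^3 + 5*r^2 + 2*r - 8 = (r + 2)*(r^2 + 3*r - 4) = (r - 1)*(r + 2)*(r + 4)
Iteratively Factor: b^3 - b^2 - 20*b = (b - 5)*(b^2 + 4*b) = (b - 5)*(b + 4)*(b)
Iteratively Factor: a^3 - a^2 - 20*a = (a + 4)*(a^2 - 5*a) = a*(a + 4)*(a - 5)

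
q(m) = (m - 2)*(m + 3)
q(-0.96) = -6.04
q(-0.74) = -6.19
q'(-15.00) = -29.00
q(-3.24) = 1.26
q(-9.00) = 66.00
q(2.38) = 2.04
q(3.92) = 13.29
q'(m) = 2*m + 1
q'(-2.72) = -4.44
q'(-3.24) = -5.48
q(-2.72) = -1.32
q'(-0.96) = -0.92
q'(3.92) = 8.84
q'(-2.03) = -3.06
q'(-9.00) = -17.00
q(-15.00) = 204.00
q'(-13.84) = -26.68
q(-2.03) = -3.91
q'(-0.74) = -0.48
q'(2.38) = 5.76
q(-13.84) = 171.71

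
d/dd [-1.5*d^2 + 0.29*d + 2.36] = 0.29 - 3.0*d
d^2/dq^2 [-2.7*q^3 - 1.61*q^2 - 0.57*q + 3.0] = -16.2*q - 3.22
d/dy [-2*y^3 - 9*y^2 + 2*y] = -6*y^2 - 18*y + 2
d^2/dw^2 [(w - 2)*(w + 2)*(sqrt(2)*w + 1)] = 6*sqrt(2)*w + 2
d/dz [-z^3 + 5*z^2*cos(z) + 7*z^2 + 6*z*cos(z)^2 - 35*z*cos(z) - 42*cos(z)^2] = -5*z^2*sin(z) - 3*z^2 + 35*z*sin(z) - 6*z*sin(2*z) + 10*z*cos(z) + 14*z + 42*sin(2*z) + 6*cos(z)^2 - 35*cos(z)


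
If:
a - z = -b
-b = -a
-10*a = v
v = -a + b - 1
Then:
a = 1/10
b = 1/10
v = -1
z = 1/5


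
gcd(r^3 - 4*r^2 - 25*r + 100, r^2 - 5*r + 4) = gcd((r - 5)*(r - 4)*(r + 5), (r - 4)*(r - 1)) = r - 4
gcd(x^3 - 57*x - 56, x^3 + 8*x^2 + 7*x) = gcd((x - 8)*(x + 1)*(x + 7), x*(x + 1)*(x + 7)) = x^2 + 8*x + 7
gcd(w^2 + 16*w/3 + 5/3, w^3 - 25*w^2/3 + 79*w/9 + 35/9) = w + 1/3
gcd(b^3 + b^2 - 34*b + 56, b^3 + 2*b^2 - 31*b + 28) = b^2 + 3*b - 28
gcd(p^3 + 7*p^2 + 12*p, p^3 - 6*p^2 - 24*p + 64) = p + 4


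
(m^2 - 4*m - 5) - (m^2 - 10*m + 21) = 6*m - 26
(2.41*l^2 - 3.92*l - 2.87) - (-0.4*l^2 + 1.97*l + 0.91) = 2.81*l^2 - 5.89*l - 3.78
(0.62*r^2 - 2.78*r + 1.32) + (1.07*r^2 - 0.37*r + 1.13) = 1.69*r^2 - 3.15*r + 2.45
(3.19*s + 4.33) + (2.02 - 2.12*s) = 1.07*s + 6.35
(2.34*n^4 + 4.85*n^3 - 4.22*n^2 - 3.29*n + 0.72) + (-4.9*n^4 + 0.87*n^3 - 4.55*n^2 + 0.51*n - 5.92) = -2.56*n^4 + 5.72*n^3 - 8.77*n^2 - 2.78*n - 5.2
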